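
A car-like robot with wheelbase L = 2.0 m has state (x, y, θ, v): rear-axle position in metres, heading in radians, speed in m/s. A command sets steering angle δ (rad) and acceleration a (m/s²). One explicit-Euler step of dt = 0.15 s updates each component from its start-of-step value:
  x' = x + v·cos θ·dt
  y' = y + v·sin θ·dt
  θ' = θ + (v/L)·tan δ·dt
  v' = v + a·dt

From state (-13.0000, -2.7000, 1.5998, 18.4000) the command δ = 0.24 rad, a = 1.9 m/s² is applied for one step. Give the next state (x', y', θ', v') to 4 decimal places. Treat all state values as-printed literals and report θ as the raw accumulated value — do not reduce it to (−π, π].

x' = -13.0000 + 18.4000·cos(1.5998)·0.15 = -13.0800
y' = -2.7000 + 18.4000·sin(1.5998)·0.15 = 0.0588
θ' = 1.5998 + (18.4000/2.0)·tan(0.24)·0.15 = 1.9375
v' = 18.4000 + 1.9000·0.15 = 18.6850

(-13.0800, 0.0588, 1.9375, 18.6850)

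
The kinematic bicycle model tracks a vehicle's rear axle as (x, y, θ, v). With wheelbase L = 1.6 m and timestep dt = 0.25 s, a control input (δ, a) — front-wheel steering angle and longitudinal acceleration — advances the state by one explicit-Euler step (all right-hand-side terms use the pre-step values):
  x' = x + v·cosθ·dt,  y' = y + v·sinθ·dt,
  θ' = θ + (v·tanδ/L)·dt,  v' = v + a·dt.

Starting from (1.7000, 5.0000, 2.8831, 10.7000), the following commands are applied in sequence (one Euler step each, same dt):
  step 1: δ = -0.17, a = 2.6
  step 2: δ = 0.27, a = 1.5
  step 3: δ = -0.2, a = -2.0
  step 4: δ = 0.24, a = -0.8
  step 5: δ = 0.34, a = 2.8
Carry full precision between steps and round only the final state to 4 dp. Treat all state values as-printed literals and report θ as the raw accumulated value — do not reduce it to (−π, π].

(-11.5503, 8.4671, 3.7541, 11.7250)

after step 1 (δ=-0.17, a=2.6): (-0.886127, 5.683793, 2.596111, 11.350000)
after step 2 (δ=0.27, a=1.5): (-3.311842, 7.155972, 3.086925, 11.725000)
after step 3 (δ=-0.2, a=-2.0): (-6.238713, 7.316139, 2.715553, 11.225000)
after step 4 (δ=0.24, a=-0.8): (-8.794112, 8.475870, 3.144764, 11.025000)
after step 5 (δ=0.34, a=2.8): (-11.550348, 8.467130, 3.754131, 11.725000)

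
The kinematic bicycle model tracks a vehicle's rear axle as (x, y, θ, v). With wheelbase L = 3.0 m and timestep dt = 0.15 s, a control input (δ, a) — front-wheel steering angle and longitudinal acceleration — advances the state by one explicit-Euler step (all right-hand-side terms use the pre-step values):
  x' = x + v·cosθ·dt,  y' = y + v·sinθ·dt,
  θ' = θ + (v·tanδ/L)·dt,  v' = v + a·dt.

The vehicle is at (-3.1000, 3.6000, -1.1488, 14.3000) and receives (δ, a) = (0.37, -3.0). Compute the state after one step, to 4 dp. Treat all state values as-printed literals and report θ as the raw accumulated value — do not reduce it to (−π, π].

(-2.2214, 1.6432, -0.8715, 13.8500)

x' = -3.1000 + 14.3000·cos(-1.1488)·0.15 = -2.2214
y' = 3.6000 + 14.3000·sin(-1.1488)·0.15 = 1.6432
θ' = -1.1488 + (14.3000/3.0)·tan(0.37)·0.15 = -0.8715
v' = 14.3000 − 3.0000·0.15 = 13.8500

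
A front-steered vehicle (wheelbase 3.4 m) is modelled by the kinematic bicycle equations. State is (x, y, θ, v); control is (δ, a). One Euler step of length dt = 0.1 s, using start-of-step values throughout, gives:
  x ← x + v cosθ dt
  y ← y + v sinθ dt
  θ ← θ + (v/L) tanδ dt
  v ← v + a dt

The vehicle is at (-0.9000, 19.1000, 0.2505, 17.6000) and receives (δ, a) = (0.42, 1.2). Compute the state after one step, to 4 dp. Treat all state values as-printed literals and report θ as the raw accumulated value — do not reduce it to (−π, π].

x' = -0.9000 + 17.6000·cos(0.2505)·0.1 = 0.8051
y' = 19.1000 + 17.6000·sin(0.2505)·0.1 = 19.5363
θ' = 0.2505 + (17.6000/3.4)·tan(0.42)·0.1 = 0.4817
v' = 17.6000 + 1.2000·0.1 = 17.7200

(0.8051, 19.5363, 0.4817, 17.7200)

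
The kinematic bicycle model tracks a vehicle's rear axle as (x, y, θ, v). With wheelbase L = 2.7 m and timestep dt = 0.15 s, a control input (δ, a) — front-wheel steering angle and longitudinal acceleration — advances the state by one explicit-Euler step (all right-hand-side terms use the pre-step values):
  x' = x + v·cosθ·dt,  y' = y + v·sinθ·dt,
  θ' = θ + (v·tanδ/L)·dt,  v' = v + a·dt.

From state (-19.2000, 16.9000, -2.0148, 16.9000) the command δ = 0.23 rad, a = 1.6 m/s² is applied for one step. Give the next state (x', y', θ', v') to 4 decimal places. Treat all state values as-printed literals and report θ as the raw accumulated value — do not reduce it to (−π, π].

x' = -19.2000 + 16.9000·cos(-2.0148)·0.15 = -20.2889
y' = 16.9000 + 16.9000·sin(-2.0148)·0.15 = 14.6108
θ' = -2.0148 + (16.9000/2.7)·tan(0.23)·0.15 = -1.7950
v' = 16.9000 + 1.6000·0.15 = 17.1400

(-20.2889, 14.6108, -1.7950, 17.1400)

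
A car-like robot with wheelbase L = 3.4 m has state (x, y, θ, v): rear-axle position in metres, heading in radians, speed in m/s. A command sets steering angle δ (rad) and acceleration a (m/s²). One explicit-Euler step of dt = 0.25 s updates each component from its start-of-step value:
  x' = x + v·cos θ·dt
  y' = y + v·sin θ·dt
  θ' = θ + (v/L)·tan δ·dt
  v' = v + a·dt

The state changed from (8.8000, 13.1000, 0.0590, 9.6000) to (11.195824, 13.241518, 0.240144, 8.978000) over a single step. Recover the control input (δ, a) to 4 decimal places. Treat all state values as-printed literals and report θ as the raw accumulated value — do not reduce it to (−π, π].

δ = 0.2512, a = -2.4880

a = (v'−v)/dt = (-0.622000)/0.25 = -2.4880
Δθ = θ'−θ = 0.181144;  (v·dt/L) = 9.6000·0.25/3.4 = 0.705882
tan δ = Δθ·L/(v·dt) = 0.256621  →  δ = 0.2512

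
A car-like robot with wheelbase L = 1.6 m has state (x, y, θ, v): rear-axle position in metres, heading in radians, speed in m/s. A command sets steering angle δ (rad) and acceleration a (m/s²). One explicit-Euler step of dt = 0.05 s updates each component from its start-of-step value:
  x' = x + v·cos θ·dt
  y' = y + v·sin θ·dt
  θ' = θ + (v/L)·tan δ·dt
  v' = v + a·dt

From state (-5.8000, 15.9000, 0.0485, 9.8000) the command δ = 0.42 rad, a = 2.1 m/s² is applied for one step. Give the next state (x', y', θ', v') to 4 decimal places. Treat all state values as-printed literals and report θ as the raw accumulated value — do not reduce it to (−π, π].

(-5.3106, 15.9238, 0.1853, 9.9050)

x' = -5.8000 + 9.8000·cos(0.0485)·0.05 = -5.3106
y' = 15.9000 + 9.8000·sin(0.0485)·0.05 = 15.9238
θ' = 0.0485 + (9.8000/1.6)·tan(0.42)·0.05 = 0.1853
v' = 9.8000 + 2.1000·0.05 = 9.9050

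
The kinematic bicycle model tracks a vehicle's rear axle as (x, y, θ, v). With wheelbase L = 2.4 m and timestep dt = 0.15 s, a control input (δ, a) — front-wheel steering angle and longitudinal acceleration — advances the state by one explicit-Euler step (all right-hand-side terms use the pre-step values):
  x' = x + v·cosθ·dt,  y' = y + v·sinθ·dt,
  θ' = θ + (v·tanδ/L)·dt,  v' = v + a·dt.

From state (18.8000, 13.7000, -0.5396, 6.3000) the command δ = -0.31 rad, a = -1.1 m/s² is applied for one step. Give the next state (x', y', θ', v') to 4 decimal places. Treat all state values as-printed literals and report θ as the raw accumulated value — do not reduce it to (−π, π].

(19.6107, 13.2145, -0.6657, 6.1350)

x' = 18.8000 + 6.3000·cos(-0.5396)·0.15 = 19.6107
y' = 13.7000 + 6.3000·sin(-0.5396)·0.15 = 13.2145
θ' = -0.5396 + (6.3000/2.4)·tan(-0.31)·0.15 = -0.6657
v' = 6.3000 − 1.1000·0.15 = 6.1350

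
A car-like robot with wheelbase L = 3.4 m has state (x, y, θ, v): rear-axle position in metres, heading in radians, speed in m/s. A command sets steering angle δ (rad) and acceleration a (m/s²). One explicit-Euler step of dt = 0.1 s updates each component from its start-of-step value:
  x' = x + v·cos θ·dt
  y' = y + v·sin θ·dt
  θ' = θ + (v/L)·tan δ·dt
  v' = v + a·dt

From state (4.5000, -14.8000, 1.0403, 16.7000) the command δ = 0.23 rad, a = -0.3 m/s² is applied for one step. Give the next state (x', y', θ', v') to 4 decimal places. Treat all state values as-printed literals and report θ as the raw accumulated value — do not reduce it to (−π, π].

(5.3450, -13.3595, 1.1553, 16.6700)

x' = 4.5000 + 16.7000·cos(1.0403)·0.1 = 5.3450
y' = -14.8000 + 16.7000·sin(1.0403)·0.1 = -13.3595
θ' = 1.0403 + (16.7000/3.4)·tan(0.23)·0.1 = 1.1553
v' = 16.7000 − 0.3000·0.1 = 16.6700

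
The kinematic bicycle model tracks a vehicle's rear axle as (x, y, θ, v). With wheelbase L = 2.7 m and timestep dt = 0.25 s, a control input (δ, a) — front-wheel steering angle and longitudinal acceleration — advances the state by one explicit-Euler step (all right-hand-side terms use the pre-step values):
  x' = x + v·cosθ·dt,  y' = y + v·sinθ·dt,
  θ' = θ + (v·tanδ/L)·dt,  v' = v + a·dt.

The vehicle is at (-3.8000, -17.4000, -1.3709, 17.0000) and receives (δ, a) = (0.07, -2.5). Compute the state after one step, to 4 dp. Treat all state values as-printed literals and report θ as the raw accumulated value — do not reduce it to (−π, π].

x' = -3.8000 + 17.0000·cos(-1.3709)·0.25 = -2.9561
y' = -17.4000 + 17.0000·sin(-1.3709)·0.25 = -21.5654
θ' = -1.3709 + (17.0000/2.7)·tan(0.07)·0.25 = -1.2605
v' = 17.0000 − 2.5000·0.25 = 16.3750

(-2.9561, -21.5654, -1.2605, 16.3750)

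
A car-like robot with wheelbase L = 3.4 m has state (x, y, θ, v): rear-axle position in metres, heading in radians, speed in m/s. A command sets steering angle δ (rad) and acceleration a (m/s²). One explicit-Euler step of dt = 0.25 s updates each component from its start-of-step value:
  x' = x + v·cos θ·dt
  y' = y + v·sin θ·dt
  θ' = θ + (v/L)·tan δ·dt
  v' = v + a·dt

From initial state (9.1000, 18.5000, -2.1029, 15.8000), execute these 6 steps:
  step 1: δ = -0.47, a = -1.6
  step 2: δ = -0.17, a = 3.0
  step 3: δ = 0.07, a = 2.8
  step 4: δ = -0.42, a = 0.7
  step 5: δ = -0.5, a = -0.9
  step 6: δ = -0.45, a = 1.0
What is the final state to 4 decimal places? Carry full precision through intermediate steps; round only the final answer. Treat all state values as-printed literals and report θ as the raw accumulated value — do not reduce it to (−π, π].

(-11.0250, 15.2175, -4.6380, 17.0500)

after step 1 (δ=-0.47, a=-1.6): (7.095978, 15.096120, -2.693037, 15.400000)
after step 2 (δ=-0.17, a=3.0): (3.626842, 13.426511, -2.887413, 16.150000)
after step 3 (δ=0.07, a=2.8): (-0.280933, 12.411276, -2.804152, 16.850000)
after step 4 (δ=-0.42, a=0.7): (-4.255869, 11.016630, -3.357442, 17.025000)
after step 5 (δ=-0.5, a=-0.9): (-8.413352, 11.928222, -4.041325, 16.800000)
after step 6 (δ=-0.45, a=1.0): (-11.024996, 15.217495, -4.638040, 17.050000)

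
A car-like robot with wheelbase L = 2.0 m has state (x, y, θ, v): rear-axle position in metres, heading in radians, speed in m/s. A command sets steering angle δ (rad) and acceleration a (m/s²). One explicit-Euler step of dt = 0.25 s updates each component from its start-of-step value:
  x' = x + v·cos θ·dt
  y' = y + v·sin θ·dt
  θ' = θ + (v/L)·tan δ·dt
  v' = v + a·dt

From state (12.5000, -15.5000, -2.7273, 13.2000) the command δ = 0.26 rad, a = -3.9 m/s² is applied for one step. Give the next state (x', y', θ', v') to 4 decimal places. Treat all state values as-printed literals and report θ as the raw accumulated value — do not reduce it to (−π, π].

(9.4792, -16.8284, -2.2884, 12.2250)

x' = 12.5000 + 13.2000·cos(-2.7273)·0.25 = 9.4792
y' = -15.5000 + 13.2000·sin(-2.7273)·0.25 = -16.8284
θ' = -2.7273 + (13.2000/2.0)·tan(0.26)·0.25 = -2.2884
v' = 13.2000 − 3.9000·0.25 = 12.2250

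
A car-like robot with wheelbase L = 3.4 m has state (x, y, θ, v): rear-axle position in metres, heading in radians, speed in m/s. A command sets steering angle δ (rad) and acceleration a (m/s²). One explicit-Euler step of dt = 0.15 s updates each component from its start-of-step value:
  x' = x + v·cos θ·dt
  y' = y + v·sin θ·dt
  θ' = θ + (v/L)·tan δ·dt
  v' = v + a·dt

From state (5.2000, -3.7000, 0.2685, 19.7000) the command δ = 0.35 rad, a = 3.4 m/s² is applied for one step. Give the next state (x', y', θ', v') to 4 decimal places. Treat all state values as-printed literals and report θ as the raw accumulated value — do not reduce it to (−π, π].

(8.0491, -2.9161, 0.5858, 20.2100)

x' = 5.2000 + 19.7000·cos(0.2685)·0.15 = 8.0491
y' = -3.7000 + 19.7000·sin(0.2685)·0.15 = -2.9161
θ' = 0.2685 + (19.7000/3.4)·tan(0.35)·0.15 = 0.5858
v' = 19.7000 + 3.4000·0.15 = 20.2100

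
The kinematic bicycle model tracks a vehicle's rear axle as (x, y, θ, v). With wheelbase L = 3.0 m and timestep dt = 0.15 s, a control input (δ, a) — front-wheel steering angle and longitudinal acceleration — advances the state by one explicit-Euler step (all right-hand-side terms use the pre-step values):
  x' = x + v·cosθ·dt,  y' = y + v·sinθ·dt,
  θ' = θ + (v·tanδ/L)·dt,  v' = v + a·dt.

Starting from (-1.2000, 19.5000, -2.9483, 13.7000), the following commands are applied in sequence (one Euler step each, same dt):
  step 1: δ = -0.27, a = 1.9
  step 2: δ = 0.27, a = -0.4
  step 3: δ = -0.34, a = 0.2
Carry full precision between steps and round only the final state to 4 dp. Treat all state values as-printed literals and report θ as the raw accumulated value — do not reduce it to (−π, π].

(-7.3627, 18.6882, -3.1906, 13.9550)

after step 1 (δ=-0.27, a=1.9): (-3.216730, 19.105252, -3.137879, 13.985000)
after step 2 (δ=0.27, a=-0.4): (-5.314465, 19.097463, -2.944356, 13.925000)
after step 3 (δ=-0.34, a=0.2): (-7.362718, 18.688151, -3.190645, 13.955000)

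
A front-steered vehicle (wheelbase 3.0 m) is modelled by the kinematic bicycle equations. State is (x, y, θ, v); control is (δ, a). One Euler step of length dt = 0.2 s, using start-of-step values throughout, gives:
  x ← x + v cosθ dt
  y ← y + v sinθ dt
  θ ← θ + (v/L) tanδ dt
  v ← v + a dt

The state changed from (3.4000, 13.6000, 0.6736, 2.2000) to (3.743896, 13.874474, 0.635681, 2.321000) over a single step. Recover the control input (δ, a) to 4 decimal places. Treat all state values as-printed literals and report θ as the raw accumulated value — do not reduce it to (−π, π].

a = (v'−v)/dt = (0.121000)/0.2 = 0.6050
Δθ = θ'−θ = -0.037919;  (v·dt/L) = 2.2000·0.2/3.0 = 0.146667
tan δ = Δθ·L/(v·dt) = -0.258539  →  δ = -0.2530

δ = -0.2530, a = 0.6050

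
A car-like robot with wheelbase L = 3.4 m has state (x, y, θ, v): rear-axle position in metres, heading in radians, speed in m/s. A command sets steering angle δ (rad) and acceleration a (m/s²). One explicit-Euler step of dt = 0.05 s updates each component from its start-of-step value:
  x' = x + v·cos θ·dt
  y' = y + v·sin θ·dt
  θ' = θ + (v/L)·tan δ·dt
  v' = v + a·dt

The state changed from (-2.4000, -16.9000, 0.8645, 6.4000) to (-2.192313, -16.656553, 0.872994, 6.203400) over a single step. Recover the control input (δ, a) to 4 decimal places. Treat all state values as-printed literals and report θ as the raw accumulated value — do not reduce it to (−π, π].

a = (v'−v)/dt = (-0.196600)/0.05 = -3.9320
Δθ = θ'−θ = 0.008494;  (v·dt/L) = 6.4000·0.05/3.4 = 0.094118
tan δ = Δθ·L/(v·dt) = 0.090249  →  δ = 0.0900

δ = 0.0900, a = -3.9320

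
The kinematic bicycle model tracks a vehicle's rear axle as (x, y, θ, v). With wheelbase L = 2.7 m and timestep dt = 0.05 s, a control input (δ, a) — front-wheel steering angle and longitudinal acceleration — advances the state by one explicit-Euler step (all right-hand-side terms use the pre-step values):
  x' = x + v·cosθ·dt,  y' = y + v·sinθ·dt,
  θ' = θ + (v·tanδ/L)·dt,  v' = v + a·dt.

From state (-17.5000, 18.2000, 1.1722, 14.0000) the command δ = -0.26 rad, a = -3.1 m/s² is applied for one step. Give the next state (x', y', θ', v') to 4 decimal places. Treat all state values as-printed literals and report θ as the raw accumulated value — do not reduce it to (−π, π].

(-17.2283, 18.8451, 1.1032, 13.8450)

x' = -17.5000 + 14.0000·cos(1.1722)·0.05 = -17.2283
y' = 18.2000 + 14.0000·sin(1.1722)·0.05 = 18.8451
θ' = 1.1722 + (14.0000/2.7)·tan(-0.26)·0.05 = 1.1032
v' = 14.0000 − 3.1000·0.05 = 13.8450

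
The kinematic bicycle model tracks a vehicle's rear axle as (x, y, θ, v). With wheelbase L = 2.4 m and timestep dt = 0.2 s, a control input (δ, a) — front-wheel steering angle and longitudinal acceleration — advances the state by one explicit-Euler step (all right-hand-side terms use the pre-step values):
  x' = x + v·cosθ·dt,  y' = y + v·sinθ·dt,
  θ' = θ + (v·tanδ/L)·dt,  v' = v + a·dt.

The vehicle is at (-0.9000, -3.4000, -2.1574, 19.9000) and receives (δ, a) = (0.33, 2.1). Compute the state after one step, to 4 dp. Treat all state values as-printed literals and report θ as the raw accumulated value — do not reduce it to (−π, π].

(-3.1031, -6.7146, -1.5894, 20.3200)

x' = -0.9000 + 19.9000·cos(-2.1574)·0.2 = -3.1031
y' = -3.4000 + 19.9000·sin(-2.1574)·0.2 = -6.7146
θ' = -2.1574 + (19.9000/2.4)·tan(0.33)·0.2 = -1.5894
v' = 19.9000 + 2.1000·0.2 = 20.3200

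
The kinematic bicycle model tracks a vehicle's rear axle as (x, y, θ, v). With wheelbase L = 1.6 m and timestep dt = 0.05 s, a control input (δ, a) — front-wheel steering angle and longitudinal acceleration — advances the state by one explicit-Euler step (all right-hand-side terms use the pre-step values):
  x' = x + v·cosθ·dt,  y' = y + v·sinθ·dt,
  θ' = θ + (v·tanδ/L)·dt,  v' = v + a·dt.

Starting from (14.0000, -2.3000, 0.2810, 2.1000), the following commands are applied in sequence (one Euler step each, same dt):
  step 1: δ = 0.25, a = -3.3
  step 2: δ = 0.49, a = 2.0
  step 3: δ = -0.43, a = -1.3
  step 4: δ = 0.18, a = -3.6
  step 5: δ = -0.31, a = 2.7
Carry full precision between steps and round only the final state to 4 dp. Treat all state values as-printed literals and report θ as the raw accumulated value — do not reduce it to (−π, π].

after step 1 (δ=0.25, a=-3.3): (14.100882, -2.270882, 0.297757, 1.935000)
after step 2 (δ=0.49, a=2.0): (14.193374, -2.242498, 0.330010, 2.035000)
after step 3 (δ=-0.43, a=-1.3): (14.289634, -2.209525, 0.300845, 1.970000)
after step 4 (δ=0.18, a=-3.6): (14.383710, -2.180337, 0.312047, 1.790000)
after step 5 (δ=-0.31, a=2.7): (14.468888, -2.152860, 0.294129, 1.925000)

(14.4689, -2.1529, 0.2941, 1.9250)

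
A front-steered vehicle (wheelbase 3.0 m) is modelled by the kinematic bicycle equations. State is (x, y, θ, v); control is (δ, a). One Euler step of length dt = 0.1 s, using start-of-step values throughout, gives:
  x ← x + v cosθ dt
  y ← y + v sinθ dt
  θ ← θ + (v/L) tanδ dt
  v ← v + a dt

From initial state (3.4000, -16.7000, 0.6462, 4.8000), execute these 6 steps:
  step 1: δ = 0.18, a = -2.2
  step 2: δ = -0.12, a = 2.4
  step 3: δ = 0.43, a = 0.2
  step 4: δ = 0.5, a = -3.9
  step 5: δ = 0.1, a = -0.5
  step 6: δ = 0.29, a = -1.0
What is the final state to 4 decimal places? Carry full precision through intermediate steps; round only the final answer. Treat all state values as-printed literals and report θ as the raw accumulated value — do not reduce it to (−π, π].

after step 1 (δ=0.18, a=-2.2): (3.783221, -16.410965, 0.675315, 4.580000)
after step 2 (δ=-0.12, a=2.4): (4.140695, -16.124649, 0.656907, 4.820000)
after step 3 (δ=0.43, a=0.2): (4.522383, -15.830306, 0.730592, 4.840000)
after step 4 (δ=0.5, a=-3.9): (4.882857, -15.507328, 0.818729, 4.450000)
after step 5 (δ=0.1, a=-0.5): (5.186859, -15.182354, 0.833612, 4.400000)
after step 6 (δ=0.29, a=-1.0): (5.482629, -14.856594, 0.877379, 4.300000)

(5.4826, -14.8566, 0.8774, 4.3000)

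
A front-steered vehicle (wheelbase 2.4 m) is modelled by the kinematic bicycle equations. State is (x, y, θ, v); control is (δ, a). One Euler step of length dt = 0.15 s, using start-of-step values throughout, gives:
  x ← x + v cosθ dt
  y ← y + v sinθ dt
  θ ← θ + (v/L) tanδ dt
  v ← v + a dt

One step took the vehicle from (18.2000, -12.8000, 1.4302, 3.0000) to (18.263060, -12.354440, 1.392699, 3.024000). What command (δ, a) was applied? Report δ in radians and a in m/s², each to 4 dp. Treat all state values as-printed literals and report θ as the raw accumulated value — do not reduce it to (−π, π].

a = (v'−v)/dt = (0.024000)/0.15 = 0.1600
Δθ = θ'−θ = -0.037501;  (v·dt/L) = 3.0000·0.15/2.4 = 0.187500
tan δ = Δθ·L/(v·dt) = -0.200005  →  δ = -0.1974

δ = -0.1974, a = 0.1600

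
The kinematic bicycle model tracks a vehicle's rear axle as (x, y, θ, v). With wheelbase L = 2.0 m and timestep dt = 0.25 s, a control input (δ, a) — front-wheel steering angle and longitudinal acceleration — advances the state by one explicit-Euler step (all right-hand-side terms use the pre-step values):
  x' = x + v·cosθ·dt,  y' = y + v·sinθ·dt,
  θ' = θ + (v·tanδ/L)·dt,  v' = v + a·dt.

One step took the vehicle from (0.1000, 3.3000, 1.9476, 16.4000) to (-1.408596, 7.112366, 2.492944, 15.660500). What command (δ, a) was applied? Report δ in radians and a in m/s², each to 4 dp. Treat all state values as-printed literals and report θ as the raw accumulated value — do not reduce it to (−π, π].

a = (v'−v)/dt = (-0.739500)/0.25 = -2.9580
Δθ = θ'−θ = 0.545344;  (v·dt/L) = 16.4000·0.25/2.0 = 2.050000
tan δ = Δθ·L/(v·dt) = 0.266021  →  δ = 0.2600

δ = 0.2600, a = -2.9580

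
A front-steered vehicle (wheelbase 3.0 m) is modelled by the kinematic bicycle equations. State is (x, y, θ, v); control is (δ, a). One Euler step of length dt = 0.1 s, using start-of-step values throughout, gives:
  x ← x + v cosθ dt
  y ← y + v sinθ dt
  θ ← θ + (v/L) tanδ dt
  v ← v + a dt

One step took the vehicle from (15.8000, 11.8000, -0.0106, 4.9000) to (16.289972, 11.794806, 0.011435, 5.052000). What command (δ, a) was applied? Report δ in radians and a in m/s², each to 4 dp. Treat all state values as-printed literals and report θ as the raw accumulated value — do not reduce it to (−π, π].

a = (v'−v)/dt = (0.152000)/0.1 = 1.5200
Δθ = θ'−θ = 0.022035;  (v·dt/L) = 4.9000·0.1/3.0 = 0.163333
tan δ = Δθ·L/(v·dt) = 0.134908  →  δ = 0.1341

δ = 0.1341, a = 1.5200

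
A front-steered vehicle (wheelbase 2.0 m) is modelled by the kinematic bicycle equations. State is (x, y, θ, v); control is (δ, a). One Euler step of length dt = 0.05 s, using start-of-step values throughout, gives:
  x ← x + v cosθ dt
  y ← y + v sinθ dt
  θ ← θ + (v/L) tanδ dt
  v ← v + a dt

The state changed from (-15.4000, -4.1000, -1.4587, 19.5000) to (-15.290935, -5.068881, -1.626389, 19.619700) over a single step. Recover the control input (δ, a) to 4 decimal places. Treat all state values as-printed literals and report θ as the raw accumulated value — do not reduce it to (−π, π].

δ = -0.3313, a = 2.3940

a = (v'−v)/dt = (0.119700)/0.05 = 2.3940
Δθ = θ'−θ = -0.167689;  (v·dt/L) = 19.5000·0.05/2.0 = 0.487500
tan δ = Δθ·L/(v·dt) = -0.343977  →  δ = -0.3313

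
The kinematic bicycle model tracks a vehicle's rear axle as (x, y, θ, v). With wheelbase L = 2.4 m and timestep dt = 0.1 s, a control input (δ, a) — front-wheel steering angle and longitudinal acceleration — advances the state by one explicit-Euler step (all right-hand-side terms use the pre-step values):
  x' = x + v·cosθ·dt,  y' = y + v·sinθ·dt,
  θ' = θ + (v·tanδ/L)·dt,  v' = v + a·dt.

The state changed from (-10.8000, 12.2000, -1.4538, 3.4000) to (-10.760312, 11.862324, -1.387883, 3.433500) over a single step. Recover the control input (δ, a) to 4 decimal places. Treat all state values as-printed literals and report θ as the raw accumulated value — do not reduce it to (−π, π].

δ = 0.4355, a = 0.3350

a = (v'−v)/dt = (0.033500)/0.1 = 0.3350
Δθ = θ'−θ = 0.065917;  (v·dt/L) = 3.4000·0.1/2.4 = 0.141667
tan δ = Δθ·L/(v·dt) = 0.465296  →  δ = 0.4355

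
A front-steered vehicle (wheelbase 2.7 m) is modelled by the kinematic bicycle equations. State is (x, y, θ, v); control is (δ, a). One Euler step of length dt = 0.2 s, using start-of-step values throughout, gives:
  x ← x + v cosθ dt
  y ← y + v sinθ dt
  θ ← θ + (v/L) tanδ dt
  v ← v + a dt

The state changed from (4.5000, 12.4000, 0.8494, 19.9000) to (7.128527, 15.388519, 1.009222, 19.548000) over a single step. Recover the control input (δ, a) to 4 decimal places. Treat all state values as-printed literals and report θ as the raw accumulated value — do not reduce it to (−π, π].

δ = 0.1080, a = -1.7600

a = (v'−v)/dt = (-0.352000)/0.2 = -1.7600
Δθ = θ'−θ = 0.159822;  (v·dt/L) = 19.9000·0.2/2.7 = 1.474074
tan δ = Δθ·L/(v·dt) = 0.108422  →  δ = 0.1080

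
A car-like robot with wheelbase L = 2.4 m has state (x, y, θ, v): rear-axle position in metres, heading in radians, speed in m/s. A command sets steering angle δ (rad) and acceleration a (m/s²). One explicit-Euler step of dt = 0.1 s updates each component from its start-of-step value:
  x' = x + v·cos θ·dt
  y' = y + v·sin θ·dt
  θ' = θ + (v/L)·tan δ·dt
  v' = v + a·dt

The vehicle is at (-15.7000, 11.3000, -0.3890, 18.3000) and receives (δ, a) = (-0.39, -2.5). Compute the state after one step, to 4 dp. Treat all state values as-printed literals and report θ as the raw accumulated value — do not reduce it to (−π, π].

x' = -15.7000 + 18.3000·cos(-0.3890)·0.1 = -14.0067
y' = 11.3000 + 18.3000·sin(-0.3890)·0.1 = 10.6059
θ' = -0.3890 + (18.3000/2.4)·tan(-0.39)·0.1 = -0.7024
v' = 18.3000 − 2.5000·0.1 = 18.0500

(-14.0067, 10.6059, -0.7024, 18.0500)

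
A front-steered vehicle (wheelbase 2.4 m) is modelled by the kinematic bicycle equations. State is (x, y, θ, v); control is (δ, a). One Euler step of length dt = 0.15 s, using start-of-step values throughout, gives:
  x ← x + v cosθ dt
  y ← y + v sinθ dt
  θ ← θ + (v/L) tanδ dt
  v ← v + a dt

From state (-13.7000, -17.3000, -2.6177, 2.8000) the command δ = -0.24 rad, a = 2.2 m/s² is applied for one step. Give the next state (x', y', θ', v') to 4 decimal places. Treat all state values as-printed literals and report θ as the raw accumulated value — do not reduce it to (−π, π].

x' = -13.7000 + 2.8000·cos(-2.6177)·0.15 = -14.0637
y' = -17.3000 + 2.8000·sin(-2.6177)·0.15 = -17.5101
θ' = -2.6177 + (2.8000/2.4)·tan(-0.24)·0.15 = -2.6605
v' = 2.8000 + 2.2000·0.15 = 3.1300

(-14.0637, -17.5101, -2.6605, 3.1300)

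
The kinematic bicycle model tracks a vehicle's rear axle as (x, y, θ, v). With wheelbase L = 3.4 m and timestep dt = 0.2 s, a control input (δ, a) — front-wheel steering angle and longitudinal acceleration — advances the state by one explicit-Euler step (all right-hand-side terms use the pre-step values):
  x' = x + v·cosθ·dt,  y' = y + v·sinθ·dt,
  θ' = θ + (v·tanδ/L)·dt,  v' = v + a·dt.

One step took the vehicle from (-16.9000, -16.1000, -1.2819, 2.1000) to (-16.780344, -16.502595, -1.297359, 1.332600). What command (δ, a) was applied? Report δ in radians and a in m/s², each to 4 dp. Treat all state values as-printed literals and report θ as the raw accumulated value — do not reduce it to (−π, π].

δ = -0.1245, a = -3.8370

a = (v'−v)/dt = (-0.767400)/0.2 = -3.8370
Δθ = θ'−θ = -0.015459;  (v·dt/L) = 2.1000·0.2/3.4 = 0.123529
tan δ = Δθ·L/(v·dt) = -0.125144  →  δ = -0.1245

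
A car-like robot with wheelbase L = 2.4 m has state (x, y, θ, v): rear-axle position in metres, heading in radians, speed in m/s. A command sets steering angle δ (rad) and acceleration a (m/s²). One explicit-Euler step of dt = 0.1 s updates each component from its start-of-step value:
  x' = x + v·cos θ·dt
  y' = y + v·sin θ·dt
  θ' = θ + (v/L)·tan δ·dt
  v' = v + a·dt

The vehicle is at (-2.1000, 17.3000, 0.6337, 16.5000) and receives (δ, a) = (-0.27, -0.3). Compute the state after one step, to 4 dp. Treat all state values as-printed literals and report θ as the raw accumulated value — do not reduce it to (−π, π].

(-0.7704, 18.2770, 0.4434, 16.4700)

x' = -2.1000 + 16.5000·cos(0.6337)·0.1 = -0.7704
y' = 17.3000 + 16.5000·sin(0.6337)·0.1 = 18.2770
θ' = 0.6337 + (16.5000/2.4)·tan(-0.27)·0.1 = 0.4434
v' = 16.5000 − 0.3000·0.1 = 16.4700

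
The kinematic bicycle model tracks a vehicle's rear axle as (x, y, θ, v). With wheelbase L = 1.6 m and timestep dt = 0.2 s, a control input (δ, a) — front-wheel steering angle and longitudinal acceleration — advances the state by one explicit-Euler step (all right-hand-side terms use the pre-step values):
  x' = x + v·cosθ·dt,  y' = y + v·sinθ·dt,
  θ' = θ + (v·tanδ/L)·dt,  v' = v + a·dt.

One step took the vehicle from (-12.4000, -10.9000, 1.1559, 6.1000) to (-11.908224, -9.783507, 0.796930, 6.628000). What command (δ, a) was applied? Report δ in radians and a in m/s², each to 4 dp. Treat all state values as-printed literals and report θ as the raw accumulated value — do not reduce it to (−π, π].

δ = -0.4400, a = 2.6400

a = (v'−v)/dt = (0.528000)/0.2 = 2.6400
Δθ = θ'−θ = -0.358970;  (v·dt/L) = 6.1000·0.2/1.6 = 0.762500
tan δ = Δθ·L/(v·dt) = -0.470780  →  δ = -0.4400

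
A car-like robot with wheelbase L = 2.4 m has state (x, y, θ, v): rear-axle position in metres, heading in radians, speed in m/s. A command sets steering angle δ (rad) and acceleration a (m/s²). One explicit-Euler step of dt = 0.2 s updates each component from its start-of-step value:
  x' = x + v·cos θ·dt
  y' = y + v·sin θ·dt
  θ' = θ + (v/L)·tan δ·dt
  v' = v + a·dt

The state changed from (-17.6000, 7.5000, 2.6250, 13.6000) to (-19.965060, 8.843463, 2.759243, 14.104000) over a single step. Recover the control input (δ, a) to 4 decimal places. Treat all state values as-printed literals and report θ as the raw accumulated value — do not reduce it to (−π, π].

a = (v'−v)/dt = (0.504000)/0.2 = 2.5200
Δθ = θ'−θ = 0.134243;  (v·dt/L) = 13.6000·0.2/2.4 = 1.133333
tan δ = Δθ·L/(v·dt) = 0.118450  →  δ = 0.1179

δ = 0.1179, a = 2.5200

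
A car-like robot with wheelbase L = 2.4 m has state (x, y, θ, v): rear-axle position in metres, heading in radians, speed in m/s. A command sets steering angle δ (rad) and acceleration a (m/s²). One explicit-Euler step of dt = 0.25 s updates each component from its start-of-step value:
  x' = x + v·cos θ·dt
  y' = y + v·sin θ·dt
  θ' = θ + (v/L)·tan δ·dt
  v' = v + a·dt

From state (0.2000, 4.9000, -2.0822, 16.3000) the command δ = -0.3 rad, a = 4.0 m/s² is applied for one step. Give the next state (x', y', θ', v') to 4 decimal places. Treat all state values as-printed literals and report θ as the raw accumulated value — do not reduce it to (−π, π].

(-1.7943, 1.3464, -2.6074, 17.3000)

x' = 0.2000 + 16.3000·cos(-2.0822)·0.25 = -1.7943
y' = 4.9000 + 16.3000·sin(-2.0822)·0.25 = 1.3464
θ' = -2.0822 + (16.3000/2.4)·tan(-0.3)·0.25 = -2.6074
v' = 16.3000 + 4.0000·0.25 = 17.3000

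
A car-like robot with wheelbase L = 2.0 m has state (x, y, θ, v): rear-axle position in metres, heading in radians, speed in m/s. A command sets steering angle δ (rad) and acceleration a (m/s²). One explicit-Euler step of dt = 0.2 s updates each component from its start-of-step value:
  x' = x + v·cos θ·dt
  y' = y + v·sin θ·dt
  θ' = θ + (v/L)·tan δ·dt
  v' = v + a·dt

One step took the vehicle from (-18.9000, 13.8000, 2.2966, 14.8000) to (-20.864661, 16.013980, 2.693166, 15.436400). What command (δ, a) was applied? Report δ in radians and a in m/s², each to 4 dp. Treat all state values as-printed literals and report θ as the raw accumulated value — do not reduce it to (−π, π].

a = (v'−v)/dt = (0.636400)/0.2 = 3.1820
Δθ = θ'−θ = 0.396566;  (v·dt/L) = 14.8000·0.2/2.0 = 1.480000
tan δ = Δθ·L/(v·dt) = 0.267950  →  δ = 0.2618

δ = 0.2618, a = 3.1820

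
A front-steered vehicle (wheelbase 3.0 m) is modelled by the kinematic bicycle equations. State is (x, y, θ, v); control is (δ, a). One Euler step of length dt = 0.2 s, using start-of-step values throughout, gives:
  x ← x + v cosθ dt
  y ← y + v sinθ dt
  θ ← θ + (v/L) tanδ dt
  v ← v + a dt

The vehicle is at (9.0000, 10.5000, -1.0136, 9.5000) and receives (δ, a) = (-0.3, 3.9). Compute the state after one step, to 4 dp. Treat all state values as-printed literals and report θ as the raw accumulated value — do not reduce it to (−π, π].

(10.0047, 8.8874, -1.2095, 10.2800)

x' = 9.0000 + 9.5000·cos(-1.0136)·0.2 = 10.0047
y' = 10.5000 + 9.5000·sin(-1.0136)·0.2 = 8.8874
θ' = -1.0136 + (9.5000/3.0)·tan(-0.3)·0.2 = -1.2095
v' = 9.5000 + 3.9000·0.2 = 10.2800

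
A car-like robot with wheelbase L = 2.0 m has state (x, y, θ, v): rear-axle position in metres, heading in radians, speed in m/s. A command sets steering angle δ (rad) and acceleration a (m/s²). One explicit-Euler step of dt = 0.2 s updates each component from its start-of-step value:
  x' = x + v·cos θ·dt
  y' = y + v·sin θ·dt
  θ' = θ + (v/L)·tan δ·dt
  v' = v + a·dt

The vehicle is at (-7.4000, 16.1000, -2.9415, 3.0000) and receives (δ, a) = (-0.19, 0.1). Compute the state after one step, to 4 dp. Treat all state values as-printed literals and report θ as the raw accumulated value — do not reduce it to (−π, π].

(-7.9880, 15.9807, -2.9992, 3.0200)

x' = -7.4000 + 3.0000·cos(-2.9415)·0.2 = -7.9880
y' = 16.1000 + 3.0000·sin(-2.9415)·0.2 = 15.9807
θ' = -2.9415 + (3.0000/2.0)·tan(-0.19)·0.2 = -2.9992
v' = 3.0000 + 0.1000·0.2 = 3.0200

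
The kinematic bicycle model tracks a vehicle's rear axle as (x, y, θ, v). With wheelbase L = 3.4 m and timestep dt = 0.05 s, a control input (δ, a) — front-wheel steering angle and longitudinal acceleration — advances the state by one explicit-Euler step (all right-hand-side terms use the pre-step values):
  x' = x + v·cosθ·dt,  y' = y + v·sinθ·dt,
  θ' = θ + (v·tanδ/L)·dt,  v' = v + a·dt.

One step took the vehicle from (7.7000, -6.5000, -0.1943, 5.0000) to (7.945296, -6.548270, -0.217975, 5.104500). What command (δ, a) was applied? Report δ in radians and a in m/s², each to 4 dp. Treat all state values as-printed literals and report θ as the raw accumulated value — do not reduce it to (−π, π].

δ = -0.3115, a = 2.0900

a = (v'−v)/dt = (0.104500)/0.05 = 2.0900
Δθ = θ'−θ = -0.023675;  (v·dt/L) = 5.0000·0.05/3.4 = 0.073529
tan δ = Δθ·L/(v·dt) = -0.321980  →  δ = -0.3115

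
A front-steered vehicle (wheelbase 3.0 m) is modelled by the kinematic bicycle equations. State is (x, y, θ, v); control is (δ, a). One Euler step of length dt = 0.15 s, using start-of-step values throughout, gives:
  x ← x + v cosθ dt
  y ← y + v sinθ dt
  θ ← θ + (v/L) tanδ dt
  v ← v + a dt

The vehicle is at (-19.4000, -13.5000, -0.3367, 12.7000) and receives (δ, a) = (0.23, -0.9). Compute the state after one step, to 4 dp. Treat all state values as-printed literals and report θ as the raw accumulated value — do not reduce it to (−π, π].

(-17.6020, -14.1294, -0.1880, 12.5650)

x' = -19.4000 + 12.7000·cos(-0.3367)·0.15 = -17.6020
y' = -13.5000 + 12.7000·sin(-0.3367)·0.15 = -14.1294
θ' = -0.3367 + (12.7000/3.0)·tan(0.23)·0.15 = -0.1880
v' = 12.7000 − 0.9000·0.15 = 12.5650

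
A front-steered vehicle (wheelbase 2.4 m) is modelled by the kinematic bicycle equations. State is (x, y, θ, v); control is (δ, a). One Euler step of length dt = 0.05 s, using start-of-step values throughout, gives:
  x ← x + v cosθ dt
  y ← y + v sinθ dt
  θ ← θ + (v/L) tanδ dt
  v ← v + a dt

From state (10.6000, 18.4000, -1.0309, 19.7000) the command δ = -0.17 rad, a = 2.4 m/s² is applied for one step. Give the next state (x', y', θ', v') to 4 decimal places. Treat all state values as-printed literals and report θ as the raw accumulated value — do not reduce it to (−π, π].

x' = 10.6000 + 19.7000·cos(-1.0309)·0.05 = 11.1063
y' = 18.4000 + 19.7000·sin(-1.0309)·0.05 = 17.5551
θ' = -1.0309 + (19.7000/2.4)·tan(-0.17)·0.05 = -1.1014
v' = 19.7000 + 2.4000·0.05 = 19.8200

(11.1063, 17.5551, -1.1014, 19.8200)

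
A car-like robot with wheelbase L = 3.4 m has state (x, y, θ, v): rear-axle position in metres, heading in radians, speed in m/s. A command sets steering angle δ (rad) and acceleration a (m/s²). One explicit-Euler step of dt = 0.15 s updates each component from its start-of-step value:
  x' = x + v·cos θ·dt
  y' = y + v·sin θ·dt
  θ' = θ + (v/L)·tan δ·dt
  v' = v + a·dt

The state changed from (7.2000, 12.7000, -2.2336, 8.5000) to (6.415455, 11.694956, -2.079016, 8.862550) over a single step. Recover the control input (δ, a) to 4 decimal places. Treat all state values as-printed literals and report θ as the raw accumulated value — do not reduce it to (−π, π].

δ = 0.3910, a = 2.4170

a = (v'−v)/dt = (0.362550)/0.15 = 2.4170
Δθ = θ'−θ = 0.154584;  (v·dt/L) = 8.5000·0.15/3.4 = 0.375000
tan δ = Δθ·L/(v·dt) = 0.412224  →  δ = 0.3910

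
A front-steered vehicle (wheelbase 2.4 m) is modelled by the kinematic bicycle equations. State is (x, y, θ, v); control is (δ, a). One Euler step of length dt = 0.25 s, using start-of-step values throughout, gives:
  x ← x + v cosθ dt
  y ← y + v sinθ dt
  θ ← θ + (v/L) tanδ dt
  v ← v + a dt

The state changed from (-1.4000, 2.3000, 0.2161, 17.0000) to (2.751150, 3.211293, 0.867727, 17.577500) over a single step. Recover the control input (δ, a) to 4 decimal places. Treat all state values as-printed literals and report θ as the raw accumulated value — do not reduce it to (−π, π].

δ = 0.3526, a = 2.3100

a = (v'−v)/dt = (0.577500)/0.25 = 2.3100
Δθ = θ'−θ = 0.651627;  (v·dt/L) = 17.0000·0.25/2.4 = 1.770833
tan δ = Δθ·L/(v·dt) = 0.367978  →  δ = 0.3526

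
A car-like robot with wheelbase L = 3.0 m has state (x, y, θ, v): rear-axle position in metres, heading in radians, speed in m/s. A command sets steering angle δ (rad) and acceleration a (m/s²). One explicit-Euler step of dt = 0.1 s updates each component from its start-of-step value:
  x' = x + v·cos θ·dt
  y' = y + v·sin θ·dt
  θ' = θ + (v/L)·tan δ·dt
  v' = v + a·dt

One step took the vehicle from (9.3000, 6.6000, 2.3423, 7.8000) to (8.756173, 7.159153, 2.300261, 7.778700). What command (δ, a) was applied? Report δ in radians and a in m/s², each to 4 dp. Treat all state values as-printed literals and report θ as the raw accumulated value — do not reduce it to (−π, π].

δ = -0.1603, a = -0.2130

a = (v'−v)/dt = (-0.021300)/0.1 = -0.2130
Δθ = θ'−θ = -0.042039;  (v·dt/L) = 7.8000·0.1/3.0 = 0.260000
tan δ = Δθ·L/(v·dt) = -0.161688  →  δ = -0.1603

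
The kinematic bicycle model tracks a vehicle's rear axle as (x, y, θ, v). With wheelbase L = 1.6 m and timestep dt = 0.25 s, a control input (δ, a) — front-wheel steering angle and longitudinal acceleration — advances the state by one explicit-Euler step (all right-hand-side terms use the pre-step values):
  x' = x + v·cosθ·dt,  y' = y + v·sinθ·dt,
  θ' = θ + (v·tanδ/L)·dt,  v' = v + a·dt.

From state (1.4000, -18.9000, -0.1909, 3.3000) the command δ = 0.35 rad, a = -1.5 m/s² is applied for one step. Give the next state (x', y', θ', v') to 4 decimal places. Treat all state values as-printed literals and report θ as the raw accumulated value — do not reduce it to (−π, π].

(2.2100, -19.0565, -0.0027, 2.9250)

x' = 1.4000 + 3.3000·cos(-0.1909)·0.25 = 2.2100
y' = -18.9000 + 3.3000·sin(-0.1909)·0.25 = -19.0565
θ' = -0.1909 + (3.3000/1.6)·tan(0.35)·0.25 = -0.0027
v' = 3.3000 − 1.5000·0.25 = 2.9250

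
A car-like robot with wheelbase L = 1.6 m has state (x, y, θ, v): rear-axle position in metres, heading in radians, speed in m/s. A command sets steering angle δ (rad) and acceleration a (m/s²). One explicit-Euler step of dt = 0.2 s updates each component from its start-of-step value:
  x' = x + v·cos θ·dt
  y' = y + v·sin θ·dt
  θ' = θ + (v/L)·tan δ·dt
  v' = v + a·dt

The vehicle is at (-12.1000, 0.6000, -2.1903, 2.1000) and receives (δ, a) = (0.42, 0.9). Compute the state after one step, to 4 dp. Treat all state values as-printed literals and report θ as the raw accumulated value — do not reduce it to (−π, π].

x' = -12.1000 + 2.1000·cos(-2.1903)·0.2 = -12.3439
y' = 0.6000 + 2.1000·sin(-2.1903)·0.2 = 0.2580
θ' = -2.1903 + (2.1000/1.6)·tan(0.42)·0.2 = -2.0731
v' = 2.1000 + 0.9000·0.2 = 2.2800

(-12.3439, 0.2580, -2.0731, 2.2800)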